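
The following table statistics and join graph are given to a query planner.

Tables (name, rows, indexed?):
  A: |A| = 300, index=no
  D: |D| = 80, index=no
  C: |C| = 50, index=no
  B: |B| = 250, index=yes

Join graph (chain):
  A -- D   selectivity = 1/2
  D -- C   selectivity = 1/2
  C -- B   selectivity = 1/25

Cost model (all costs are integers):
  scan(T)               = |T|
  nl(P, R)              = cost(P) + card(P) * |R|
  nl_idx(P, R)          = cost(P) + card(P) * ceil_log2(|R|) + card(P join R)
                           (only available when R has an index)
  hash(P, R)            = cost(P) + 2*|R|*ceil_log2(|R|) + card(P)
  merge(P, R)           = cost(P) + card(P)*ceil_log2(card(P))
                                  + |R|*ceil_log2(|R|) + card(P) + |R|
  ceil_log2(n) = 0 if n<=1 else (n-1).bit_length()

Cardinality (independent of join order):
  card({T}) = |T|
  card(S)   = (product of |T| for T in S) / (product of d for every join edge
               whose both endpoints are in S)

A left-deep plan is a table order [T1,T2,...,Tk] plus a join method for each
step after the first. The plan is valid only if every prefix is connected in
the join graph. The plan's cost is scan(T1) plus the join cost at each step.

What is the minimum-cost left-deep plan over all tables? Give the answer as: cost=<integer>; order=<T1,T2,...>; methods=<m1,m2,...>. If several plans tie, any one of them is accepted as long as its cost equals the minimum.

Selinger DP (subsets sized 1..n):
  {A}: scan cost=300, card=300
  {D}: scan cost=80, card=80
  {C}: scan cost=50, card=50
  {B}: scan cost=250, card=250
  {AD}: card=12000; try (D,hash)→1720, (A,merge)→3720, (D,merge)→3940, (A,hash)→5560, (A,nl)→24080, (D,nl)→24300; best=1720 via (D,hash)
  {CD}: card=2000; try (C,hash)→760, (D,merge)→1040, (C,merge)→1070, (D,hash)→1220, (D,nl)→4050, (C,nl)→4080; best=760 via (C,hash)
  {BC}: card=500; try (B,nl_idx)→950, (C,hash)→1100, (B,merge)→2650, (C,merge)→2850, (B,hash)→4100, (B,nl)→12550 …(+1); best=950 via (B,nl_idx)
  {ACD}: card=300000; try (A,hash)→8160, (C,hash)→14320, (A,merge)→27760, (C,merge)→182070, (A,nl)→600760, (C,nl)→601720; best=8160 via (A,hash)
  {BCD}: card=20000; try (D,hash)→2570, (D,merge)→6590, (B,hash)→6760, (B,merge)→27010, (B,nl_idx)→36760, (D,nl)→40950 …(+1); best=2570 via (D,hash)
  {ABCD}: card=3000000; try (A,hash)→27970, (B,hash)→312160, (A,merge)→325570, (B,nl_idx)→5408160, (A,nl)→6002570, (B,merge)→6010410 …(+1); best=27970 via (A,hash)

cost=27970; order=C,B,D,A; methods=nl_idx,hash,hash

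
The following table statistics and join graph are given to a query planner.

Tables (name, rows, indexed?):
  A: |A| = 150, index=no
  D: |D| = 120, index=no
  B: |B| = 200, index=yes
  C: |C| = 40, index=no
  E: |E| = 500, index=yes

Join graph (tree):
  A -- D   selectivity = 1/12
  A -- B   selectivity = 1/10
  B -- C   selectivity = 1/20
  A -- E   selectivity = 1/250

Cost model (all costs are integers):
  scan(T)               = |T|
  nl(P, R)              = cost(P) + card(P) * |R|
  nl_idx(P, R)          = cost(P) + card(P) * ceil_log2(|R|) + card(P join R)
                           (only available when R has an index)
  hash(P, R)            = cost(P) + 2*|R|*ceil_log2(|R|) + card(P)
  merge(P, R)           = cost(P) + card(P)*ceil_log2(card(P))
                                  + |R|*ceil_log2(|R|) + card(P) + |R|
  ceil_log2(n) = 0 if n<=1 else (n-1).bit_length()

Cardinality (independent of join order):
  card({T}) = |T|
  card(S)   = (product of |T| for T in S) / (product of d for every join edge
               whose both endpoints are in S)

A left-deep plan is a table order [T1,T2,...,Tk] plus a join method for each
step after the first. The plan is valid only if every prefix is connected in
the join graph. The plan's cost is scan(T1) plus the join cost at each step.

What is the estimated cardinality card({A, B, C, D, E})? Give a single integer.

120000

Tables in S: A(150), B(200), C(40), D(120), E(500)
Edges inside S: A-D(d=12), A-B(d=10), B-C(d=20), A-E(d=250)
numerator = 150 * 200 * 40 * 120 * 500 = 72000000000
denominator = 12 * 10 * 20 * 250 = 600000
card(S) = 72000000000 / 600000 = 120000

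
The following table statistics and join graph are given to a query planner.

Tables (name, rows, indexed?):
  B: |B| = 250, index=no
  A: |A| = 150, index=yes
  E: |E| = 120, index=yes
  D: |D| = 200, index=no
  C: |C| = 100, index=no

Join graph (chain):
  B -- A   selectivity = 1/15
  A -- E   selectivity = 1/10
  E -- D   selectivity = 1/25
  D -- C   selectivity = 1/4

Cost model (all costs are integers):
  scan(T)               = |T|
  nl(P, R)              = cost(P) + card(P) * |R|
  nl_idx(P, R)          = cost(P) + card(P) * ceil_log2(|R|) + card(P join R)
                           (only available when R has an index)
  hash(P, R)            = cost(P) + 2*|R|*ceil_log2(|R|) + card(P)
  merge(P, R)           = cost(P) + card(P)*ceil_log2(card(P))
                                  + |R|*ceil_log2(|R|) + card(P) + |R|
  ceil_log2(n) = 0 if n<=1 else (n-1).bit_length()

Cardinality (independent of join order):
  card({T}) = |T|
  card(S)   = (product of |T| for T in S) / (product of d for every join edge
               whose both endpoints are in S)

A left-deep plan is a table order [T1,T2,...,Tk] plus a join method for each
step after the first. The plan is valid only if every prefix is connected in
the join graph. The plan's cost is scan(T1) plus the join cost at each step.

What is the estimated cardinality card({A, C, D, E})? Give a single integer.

360000

Tables in S: A(150), C(100), D(200), E(120)
Edges inside S: A-E(d=10), E-D(d=25), D-C(d=4)
numerator = 150 * 100 * 200 * 120 = 360000000
denominator = 10 * 25 * 4 = 1000
card(S) = 360000000 / 1000 = 360000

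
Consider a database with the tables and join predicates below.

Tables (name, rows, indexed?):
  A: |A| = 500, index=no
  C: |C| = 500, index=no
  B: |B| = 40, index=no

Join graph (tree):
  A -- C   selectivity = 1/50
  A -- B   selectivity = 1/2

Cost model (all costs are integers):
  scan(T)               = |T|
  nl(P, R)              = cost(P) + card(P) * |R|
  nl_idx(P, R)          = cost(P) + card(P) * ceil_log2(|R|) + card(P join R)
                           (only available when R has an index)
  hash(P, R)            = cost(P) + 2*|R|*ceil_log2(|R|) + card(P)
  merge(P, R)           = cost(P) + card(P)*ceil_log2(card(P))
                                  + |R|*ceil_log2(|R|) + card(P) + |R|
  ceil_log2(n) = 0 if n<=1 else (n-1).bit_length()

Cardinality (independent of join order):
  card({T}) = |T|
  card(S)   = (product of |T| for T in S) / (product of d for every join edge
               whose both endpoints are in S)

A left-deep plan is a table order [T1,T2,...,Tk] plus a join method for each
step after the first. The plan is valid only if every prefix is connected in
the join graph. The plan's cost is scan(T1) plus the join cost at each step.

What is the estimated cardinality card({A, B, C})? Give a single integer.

Tables in S: A(500), B(40), C(500)
Edges inside S: A-C(d=50), A-B(d=2)
numerator = 500 * 40 * 500 = 10000000
denominator = 50 * 2 = 100
card(S) = 10000000 / 100 = 100000

100000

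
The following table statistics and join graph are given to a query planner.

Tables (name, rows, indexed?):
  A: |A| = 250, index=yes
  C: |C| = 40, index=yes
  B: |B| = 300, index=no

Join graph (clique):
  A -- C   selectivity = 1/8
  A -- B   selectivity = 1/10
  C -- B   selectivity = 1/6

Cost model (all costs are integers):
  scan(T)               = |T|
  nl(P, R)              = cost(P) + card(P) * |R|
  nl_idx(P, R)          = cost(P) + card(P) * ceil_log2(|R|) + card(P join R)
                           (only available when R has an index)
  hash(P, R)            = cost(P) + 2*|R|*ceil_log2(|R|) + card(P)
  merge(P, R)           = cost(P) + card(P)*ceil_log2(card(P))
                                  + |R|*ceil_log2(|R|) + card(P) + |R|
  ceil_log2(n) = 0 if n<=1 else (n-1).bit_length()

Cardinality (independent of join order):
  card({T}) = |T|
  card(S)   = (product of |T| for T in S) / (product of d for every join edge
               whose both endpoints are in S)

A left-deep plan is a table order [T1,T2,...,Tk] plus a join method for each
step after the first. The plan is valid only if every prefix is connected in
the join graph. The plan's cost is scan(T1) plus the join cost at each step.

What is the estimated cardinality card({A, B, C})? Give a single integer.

Tables in S: A(250), B(300), C(40)
Edges inside S: A-C(d=8), A-B(d=10), C-B(d=6)
numerator = 250 * 300 * 40 = 3000000
denominator = 8 * 10 * 6 = 480
card(S) = 3000000 / 480 = 6250

6250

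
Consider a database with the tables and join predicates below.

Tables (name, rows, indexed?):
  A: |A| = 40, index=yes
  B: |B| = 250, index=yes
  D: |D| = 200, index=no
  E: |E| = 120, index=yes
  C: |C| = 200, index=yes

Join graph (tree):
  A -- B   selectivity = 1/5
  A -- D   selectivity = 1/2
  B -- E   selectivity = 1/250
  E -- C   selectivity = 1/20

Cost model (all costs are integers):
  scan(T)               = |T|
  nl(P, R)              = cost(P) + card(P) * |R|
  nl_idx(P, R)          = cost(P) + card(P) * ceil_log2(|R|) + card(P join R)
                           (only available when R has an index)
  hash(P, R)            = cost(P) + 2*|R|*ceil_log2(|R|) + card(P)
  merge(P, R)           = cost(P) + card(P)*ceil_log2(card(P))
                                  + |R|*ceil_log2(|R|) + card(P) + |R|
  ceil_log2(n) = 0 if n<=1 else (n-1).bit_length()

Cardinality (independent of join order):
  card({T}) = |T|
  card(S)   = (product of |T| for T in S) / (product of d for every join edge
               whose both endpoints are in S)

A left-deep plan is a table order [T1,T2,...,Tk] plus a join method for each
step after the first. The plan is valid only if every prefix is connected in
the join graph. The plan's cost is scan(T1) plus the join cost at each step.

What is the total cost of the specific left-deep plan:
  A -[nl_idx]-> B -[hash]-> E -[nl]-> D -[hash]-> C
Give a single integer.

297240

step 1: scan A: cost=40, card=40
step 2: join B via nl_idx
    card(P join B) = 40*250/(5) = 2000
    cost = 40 + 40*8 + 2000 = 2360
step 3: join E via hash
    card(P join E) = 2000*120/(250) = 960
    cost = 2360 + 2*120*7 + 2000 = 6040
step 4: join D via nl
    card(P join D) = 960*200/(2) = 96000
    cost = 6040 + 960*200 = 198040
step 5: join C via hash
    card(P join C) = 96000*200/(20) = 960000
    cost = 198040 + 2*200*8 + 96000 = 297240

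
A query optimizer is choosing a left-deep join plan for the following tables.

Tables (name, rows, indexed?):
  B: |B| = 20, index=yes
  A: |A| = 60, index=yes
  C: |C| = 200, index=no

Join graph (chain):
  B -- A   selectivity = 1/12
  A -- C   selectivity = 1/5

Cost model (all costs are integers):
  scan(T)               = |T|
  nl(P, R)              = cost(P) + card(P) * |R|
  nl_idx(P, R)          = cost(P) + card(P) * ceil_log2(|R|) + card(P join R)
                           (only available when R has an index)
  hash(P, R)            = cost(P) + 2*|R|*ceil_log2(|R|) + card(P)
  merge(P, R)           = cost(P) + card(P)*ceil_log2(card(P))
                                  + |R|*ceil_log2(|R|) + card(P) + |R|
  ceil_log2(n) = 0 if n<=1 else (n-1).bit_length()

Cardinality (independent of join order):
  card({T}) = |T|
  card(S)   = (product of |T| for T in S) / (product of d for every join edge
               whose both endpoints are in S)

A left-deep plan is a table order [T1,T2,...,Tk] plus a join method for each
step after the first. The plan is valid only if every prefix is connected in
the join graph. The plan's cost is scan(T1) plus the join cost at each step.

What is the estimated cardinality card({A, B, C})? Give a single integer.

Tables in S: A(60), B(20), C(200)
Edges inside S: B-A(d=12), A-C(d=5)
numerator = 60 * 20 * 200 = 240000
denominator = 12 * 5 = 60
card(S) = 240000 / 60 = 4000

4000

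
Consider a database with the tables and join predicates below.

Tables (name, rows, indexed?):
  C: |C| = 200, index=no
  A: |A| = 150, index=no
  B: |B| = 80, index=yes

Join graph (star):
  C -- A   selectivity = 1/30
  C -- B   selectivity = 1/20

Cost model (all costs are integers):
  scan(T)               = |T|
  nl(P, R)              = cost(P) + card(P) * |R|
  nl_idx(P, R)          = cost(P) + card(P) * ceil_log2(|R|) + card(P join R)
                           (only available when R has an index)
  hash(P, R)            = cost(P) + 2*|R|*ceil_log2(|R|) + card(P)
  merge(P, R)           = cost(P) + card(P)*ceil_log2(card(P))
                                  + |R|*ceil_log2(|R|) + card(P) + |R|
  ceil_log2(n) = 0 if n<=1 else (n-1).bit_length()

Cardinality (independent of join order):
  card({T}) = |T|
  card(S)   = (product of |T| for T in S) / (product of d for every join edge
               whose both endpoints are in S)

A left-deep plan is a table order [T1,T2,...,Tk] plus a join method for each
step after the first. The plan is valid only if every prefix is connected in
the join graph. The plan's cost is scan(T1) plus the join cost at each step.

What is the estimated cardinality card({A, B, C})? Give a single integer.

Tables in S: A(150), B(80), C(200)
Edges inside S: C-A(d=30), C-B(d=20)
numerator = 150 * 80 * 200 = 2400000
denominator = 30 * 20 = 600
card(S) = 2400000 / 600 = 4000

4000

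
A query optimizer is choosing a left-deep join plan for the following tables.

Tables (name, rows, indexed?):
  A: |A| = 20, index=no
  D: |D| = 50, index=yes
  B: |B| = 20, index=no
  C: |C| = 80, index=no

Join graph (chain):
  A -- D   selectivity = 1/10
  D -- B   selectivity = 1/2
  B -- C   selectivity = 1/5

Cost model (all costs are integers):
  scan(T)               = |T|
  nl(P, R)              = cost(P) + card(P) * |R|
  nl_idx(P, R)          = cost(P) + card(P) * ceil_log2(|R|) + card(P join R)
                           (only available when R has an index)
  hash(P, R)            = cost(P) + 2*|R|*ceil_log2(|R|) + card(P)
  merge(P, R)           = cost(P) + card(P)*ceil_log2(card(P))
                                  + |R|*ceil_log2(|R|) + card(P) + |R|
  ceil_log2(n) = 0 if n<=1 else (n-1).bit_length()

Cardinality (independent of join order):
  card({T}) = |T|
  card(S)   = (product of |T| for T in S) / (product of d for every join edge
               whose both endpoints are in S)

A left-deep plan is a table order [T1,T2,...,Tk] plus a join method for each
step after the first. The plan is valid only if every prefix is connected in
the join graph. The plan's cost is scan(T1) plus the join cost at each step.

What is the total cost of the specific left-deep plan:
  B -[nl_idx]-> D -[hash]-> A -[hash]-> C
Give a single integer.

3460

step 1: scan B: cost=20, card=20
step 2: join D via nl_idx
    card(P join D) = 20*50/(2) = 500
    cost = 20 + 20*6 + 500 = 640
step 3: join A via hash
    card(P join A) = 500*20/(10) = 1000
    cost = 640 + 2*20*5 + 500 = 1340
step 4: join C via hash
    card(P join C) = 1000*80/(5) = 16000
    cost = 1340 + 2*80*7 + 1000 = 3460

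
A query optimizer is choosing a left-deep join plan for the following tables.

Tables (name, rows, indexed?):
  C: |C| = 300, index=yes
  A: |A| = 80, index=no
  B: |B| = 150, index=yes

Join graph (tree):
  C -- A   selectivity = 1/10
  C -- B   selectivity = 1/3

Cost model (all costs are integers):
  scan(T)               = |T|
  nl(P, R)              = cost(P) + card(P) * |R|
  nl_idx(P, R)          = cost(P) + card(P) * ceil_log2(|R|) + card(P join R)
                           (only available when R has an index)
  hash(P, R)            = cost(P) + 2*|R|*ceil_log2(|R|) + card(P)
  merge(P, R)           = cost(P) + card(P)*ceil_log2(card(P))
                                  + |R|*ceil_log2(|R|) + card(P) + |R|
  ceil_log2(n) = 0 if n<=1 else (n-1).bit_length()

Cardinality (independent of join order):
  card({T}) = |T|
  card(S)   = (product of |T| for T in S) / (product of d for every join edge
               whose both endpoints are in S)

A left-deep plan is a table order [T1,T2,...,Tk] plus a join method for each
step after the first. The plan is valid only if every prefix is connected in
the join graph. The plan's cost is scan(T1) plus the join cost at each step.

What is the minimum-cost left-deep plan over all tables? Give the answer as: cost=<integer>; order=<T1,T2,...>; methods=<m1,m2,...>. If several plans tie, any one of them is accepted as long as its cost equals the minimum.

cost=6520; order=C,A,B; methods=hash,hash

Selinger DP (subsets sized 1..n):
  {C}: scan cost=300, card=300
  {A}: scan cost=80, card=80
  {B}: scan cost=150, card=150
  {AC}: card=2400; try (A,hash)→1720, (C,nl_idx)→3200, (C,merge)→3720, (A,merge)→3940, (C,hash)→5560, (C,nl)→24080 …(+1); best=1720 via (A,hash)
  {BC}: card=15000; try (B,hash)→3000, (C,merge)→4500, (B,merge)→4650, (C,hash)→5700, (C,nl_idx)→16500, (B,nl_idx)→17700 …(+2); best=3000 via (B,hash)
  {ABC}: card=120000; try (B,hash)→6520, (A,hash)→19120, (B,merge)→34270, (B,nl_idx)→140920, (A,merge)→228640, (B,nl)→361720 …(+1); best=6520 via (B,hash)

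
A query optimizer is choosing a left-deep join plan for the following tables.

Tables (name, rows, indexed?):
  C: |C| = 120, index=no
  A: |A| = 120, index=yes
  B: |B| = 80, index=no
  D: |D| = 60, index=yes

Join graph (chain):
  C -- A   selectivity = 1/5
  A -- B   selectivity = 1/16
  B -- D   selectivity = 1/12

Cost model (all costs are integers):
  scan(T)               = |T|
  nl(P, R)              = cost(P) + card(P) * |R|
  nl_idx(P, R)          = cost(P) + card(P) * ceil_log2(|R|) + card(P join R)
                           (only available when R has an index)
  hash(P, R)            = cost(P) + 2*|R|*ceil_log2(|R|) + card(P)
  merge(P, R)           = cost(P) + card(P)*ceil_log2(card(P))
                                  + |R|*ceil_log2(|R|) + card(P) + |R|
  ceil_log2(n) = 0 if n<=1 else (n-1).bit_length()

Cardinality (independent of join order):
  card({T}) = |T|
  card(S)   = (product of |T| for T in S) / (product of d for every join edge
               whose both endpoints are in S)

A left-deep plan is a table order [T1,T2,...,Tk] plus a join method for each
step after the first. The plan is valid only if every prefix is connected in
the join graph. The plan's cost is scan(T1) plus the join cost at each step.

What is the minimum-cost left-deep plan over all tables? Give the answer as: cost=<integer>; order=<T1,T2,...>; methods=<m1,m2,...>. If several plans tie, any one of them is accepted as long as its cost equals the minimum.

Selinger DP (subsets sized 1..n):
  {C}: scan cost=120, card=120
  {A}: scan cost=120, card=120
  {B}: scan cost=80, card=80
  {D}: scan cost=60, card=60
  {AC}: card=2880; try (C,hash)→1920, (A,hash)→1920, (C,merge)→2040, (A,merge)→2040, (A,nl_idx)→3840, (C,nl)→14520 …(+1); best=1920 via (C,hash)
  {AB}: card=600; try (A,nl_idx)→1240, (B,hash)→1360, (A,merge)→1680, (B,merge)→1720, (A,hash)→1840, (A,nl)→9680 …(+1); best=1240 via (A,nl_idx)
  {BD}: card=400; try (D,hash)→880, (D,nl_idx)→960, (B,merge)→1120, (D,merge)→1140, (B,hash)→1240, (B,nl)→4860 …(+1); best=880 via (D,hash)
  {ABC}: card=14400; try (C,hash)→3520, (B,hash)→5920, (C,merge)→8800, (B,merge)→40000, (C,nl)→73240, (B,nl)→232320; best=3520 via (C,hash)
  {ABD}: card=3000; try (D,hash)→2560, (A,hash)→2960, (A,merge)→5840, (A,nl_idx)→6680, (D,nl_idx)→7840, (D,merge)→8260 …(+2); best=2560 via (D,hash)
  {ABCD}: card=72000; try (C,hash)→7240, (D,hash)→18640, (C,merge)→42520, (D,nl_idx)→161920, (D,merge)→219940, (C,nl)→362560 …(+1); best=7240 via (C,hash)

cost=7240; order=B,A,D,C; methods=nl_idx,hash,hash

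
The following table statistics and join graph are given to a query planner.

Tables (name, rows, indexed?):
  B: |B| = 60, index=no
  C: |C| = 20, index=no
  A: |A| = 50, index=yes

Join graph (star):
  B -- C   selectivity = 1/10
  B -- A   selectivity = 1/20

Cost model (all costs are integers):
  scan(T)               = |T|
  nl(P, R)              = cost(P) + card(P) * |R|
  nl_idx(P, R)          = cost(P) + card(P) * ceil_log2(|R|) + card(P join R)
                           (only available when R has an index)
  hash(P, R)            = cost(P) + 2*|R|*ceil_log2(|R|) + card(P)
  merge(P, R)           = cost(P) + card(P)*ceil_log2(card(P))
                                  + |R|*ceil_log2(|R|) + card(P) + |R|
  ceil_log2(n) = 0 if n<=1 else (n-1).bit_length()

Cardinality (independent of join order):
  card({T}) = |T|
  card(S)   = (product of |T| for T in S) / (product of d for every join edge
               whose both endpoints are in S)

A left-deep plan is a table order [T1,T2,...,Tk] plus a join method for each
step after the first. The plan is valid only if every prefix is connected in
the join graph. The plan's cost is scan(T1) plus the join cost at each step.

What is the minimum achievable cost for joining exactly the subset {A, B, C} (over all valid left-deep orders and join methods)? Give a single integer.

Selinger DP over subsets of {A,B,C}:
  {B}: scan cost=60, card=60
  {C}: scan cost=20, card=20
  {A}: scan cost=50, card=50
  {BC}: card=120; try (C,hash)→320, (B,merge)→560, (C,merge)→600, (B,hash)→760, (B,nl)→1220, (C,nl)→1260; best=320 via (C,hash)
  {AB}: card=150; try (A,nl_idx)→570, (A,hash)→720, (B,hash)→820, (B,merge)→820, (A,merge)→830, (B,nl)→3050 …(+1); best=570 via (A,nl_idx)
  {ABC}: card=300; try (C,hash)→920, (A,hash)→1040, (A,nl_idx)→1340, (A,merge)→1630, (C,merge)→2040, (C,nl)→3570 …(+1); best=920 via (C,hash)

920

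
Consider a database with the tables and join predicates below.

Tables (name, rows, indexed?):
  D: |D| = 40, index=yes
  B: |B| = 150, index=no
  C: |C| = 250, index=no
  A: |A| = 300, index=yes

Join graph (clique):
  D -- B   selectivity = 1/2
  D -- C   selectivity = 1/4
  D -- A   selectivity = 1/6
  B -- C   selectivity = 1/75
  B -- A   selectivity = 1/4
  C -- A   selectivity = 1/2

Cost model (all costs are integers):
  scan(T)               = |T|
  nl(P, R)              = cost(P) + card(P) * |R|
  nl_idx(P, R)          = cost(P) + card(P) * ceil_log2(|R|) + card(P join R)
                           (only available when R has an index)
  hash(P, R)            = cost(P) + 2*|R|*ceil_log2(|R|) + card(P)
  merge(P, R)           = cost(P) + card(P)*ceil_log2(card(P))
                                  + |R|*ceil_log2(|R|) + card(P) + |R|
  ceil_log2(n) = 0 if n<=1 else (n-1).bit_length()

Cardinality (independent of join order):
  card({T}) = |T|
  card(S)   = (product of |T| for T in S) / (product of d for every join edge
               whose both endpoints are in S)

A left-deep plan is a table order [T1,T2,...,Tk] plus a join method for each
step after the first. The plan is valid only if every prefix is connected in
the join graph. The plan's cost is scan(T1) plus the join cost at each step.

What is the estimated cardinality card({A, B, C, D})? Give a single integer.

Tables in S: A(300), B(150), C(250), D(40)
Edges inside S: D-B(d=2), D-C(d=4), D-A(d=6), B-C(d=75), B-A(d=4), C-A(d=2)
numerator = 300 * 150 * 250 * 40 = 450000000
denominator = 2 * 4 * 6 * 75 * 4 * 2 = 28800
card(S) = 450000000 / 28800 = 15625

15625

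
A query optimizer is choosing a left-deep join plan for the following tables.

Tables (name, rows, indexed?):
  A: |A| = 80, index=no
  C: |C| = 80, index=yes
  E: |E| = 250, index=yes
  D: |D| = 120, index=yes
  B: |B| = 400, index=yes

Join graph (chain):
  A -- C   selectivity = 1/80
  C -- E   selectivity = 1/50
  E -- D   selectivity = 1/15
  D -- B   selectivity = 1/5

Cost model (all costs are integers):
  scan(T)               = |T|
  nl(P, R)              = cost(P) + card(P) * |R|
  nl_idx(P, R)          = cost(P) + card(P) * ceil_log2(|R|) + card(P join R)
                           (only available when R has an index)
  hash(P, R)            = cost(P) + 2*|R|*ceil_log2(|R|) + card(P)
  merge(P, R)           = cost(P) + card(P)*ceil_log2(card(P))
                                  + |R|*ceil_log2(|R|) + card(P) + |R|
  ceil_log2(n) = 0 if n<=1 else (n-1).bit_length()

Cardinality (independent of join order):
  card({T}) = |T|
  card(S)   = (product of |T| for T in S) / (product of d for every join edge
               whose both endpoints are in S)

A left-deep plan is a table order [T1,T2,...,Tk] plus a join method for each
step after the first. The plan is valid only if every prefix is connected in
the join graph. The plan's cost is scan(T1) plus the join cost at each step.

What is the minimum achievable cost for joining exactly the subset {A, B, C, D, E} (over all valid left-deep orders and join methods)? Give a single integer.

Selinger DP over subsets of {A,B,C,D,E}:
  {A}: scan cost=80, card=80
  {C}: scan cost=80, card=80
  {E}: scan cost=250, card=250
  {D}: scan cost=120, card=120
  {B}: scan cost=400, card=400
  {AC}: card=80; try (C,nl_idx)→720, (C,hash)→1280, (A,hash)→1280, (C,merge)→1360, (A,merge)→1360, (C,nl)→6480 …(+1); best=720 via (C,nl_idx)
  {CE}: card=400; try (E,nl_idx)→1120, (C,hash)→1620, (C,nl_idx)→2400, (E,merge)→2970, (C,merge)→3140, (E,hash)→4160 …(+2); best=1120 via (E,nl_idx)
  {DE}: card=2000; try (D,hash)→2180, (E,nl_idx)→3080, (E,merge)→3330, (D,merge)→3460, (D,nl_idx)→4000, (E,hash)→4240 …(+2); best=2180 via (D,hash)
  {BD}: card=9600; try (D,hash)→2480, (B,merge)→5080, (D,merge)→5360, (B,hash)→7440, (B,nl_idx)→10800, (D,nl_idx)→12800 …(+2); best=2480 via (D,hash)
  {ACE}: card=400; try (E,nl_idx)→1760, (A,hash)→2640, (E,merge)→3610, (E,hash)→4800, (A,merge)→5760, (E,nl)→20720 …(+1); best=1760 via (E,nl_idx)
  {CDE}: card=3200; try (D,hash)→3200, (C,hash)→5300, (D,merge)→6080, (D,nl_idx)→7120, (C,nl_idx)→19380, (C,merge)→26820 …(+2); best=3200 via (D,hash)
  {BDE}: card=160000; try (B,hash)→11380, (E,hash)→16080, (B,merge)→30180, (E,merge)→148730, (B,nl_idx)→180180, (E,nl_idx)→239280 …(+2); best=11380 via (B,hash)
  {ACDE}: card=3200; try (D,hash)→3840, (D,merge)→6720, (A,hash)→7520, (D,nl_idx)→7760, (A,merge)→45440, (D,nl)→49760 …(+1); best=3840 via (D,hash)
  {BCDE}: card=256000; try (B,hash)→13600, (B,merge)→48800, (C,hash)→172500, (B,nl_idx)→288000, (B,nl)→1283200, (C,nl_idx)→1387380 …(+2); best=13600 via (B,hash)
  {ABCDE}: card=256000; try (B,hash)→14240, (B,merge)→49440, (A,hash)→270720, (B,nl_idx)→288640, (B,nl)→1283840, (A,merge)→4878240 …(+1); best=14240 via (B,hash)

14240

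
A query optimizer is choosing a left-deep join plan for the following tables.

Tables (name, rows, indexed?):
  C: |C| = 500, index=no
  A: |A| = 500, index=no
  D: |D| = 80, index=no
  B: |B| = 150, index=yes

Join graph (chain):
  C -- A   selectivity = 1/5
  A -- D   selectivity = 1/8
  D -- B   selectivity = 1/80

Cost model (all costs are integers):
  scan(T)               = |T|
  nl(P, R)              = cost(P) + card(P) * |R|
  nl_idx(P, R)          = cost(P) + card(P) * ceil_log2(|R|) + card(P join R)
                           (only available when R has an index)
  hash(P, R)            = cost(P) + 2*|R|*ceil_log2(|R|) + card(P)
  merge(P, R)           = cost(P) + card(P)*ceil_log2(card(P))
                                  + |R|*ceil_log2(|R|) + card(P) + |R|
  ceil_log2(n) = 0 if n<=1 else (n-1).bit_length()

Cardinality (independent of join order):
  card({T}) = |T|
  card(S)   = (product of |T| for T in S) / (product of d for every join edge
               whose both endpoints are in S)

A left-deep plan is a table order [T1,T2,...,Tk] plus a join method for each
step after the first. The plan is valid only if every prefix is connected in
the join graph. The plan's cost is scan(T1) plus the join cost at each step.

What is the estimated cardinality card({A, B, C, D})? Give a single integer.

Tables in S: A(500), B(150), C(500), D(80)
Edges inside S: C-A(d=5), A-D(d=8), D-B(d=80)
numerator = 500 * 150 * 500 * 80 = 3000000000
denominator = 5 * 8 * 80 = 3200
card(S) = 3000000000 / 3200 = 937500

937500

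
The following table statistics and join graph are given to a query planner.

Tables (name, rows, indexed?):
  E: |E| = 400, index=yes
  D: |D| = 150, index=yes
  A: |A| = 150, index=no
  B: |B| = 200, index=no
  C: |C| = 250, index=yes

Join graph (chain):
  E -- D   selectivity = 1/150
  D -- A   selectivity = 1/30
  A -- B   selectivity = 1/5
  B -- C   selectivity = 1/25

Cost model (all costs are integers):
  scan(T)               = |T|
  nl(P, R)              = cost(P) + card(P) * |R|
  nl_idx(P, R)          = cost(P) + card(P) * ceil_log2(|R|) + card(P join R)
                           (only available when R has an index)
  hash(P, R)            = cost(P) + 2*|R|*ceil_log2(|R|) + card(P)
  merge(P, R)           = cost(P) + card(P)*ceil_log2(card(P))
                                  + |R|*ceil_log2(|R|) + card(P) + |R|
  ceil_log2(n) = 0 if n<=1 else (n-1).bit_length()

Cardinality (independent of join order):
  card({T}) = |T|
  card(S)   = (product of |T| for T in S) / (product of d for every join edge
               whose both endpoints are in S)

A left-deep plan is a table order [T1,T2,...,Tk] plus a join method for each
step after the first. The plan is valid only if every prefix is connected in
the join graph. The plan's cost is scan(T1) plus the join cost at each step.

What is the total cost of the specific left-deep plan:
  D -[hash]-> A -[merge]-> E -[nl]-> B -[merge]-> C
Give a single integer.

1857200

step 1: scan D: cost=150, card=150
step 2: join A via hash
    card(P join A) = 150*150/(30) = 750
    cost = 150 + 2*150*8 + 150 = 2700
step 3: join E via merge
    card(P join E) = 750*400/(150) = 2000
    cost = 2700 + 750*10 + 400*9 + 750 + 400 = 14950
step 4: join B via nl
    card(P join B) = 2000*200/(5) = 80000
    cost = 14950 + 2000*200 = 414950
step 5: join C via merge
    card(P join C) = 80000*250/(25) = 800000
    cost = 414950 + 80000*17 + 250*8 + 80000 + 250 = 1857200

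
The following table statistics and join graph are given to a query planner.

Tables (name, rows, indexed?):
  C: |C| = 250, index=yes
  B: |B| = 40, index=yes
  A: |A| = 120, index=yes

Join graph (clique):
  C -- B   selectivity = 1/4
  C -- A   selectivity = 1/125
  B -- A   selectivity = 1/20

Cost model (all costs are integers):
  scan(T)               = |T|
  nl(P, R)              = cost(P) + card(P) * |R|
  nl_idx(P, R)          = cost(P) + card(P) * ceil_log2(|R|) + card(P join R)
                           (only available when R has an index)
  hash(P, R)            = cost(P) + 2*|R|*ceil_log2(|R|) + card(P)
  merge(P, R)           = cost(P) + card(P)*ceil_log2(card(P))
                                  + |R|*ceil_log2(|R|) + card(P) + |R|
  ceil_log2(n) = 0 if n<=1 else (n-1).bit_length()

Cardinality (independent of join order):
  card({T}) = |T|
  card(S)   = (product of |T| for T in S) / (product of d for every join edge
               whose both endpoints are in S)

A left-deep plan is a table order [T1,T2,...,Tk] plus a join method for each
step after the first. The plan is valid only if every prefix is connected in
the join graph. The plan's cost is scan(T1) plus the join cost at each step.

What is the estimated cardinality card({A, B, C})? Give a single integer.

120

Tables in S: A(120), B(40), C(250)
Edges inside S: C-B(d=4), C-A(d=125), B-A(d=20)
numerator = 120 * 40 * 250 = 1200000
denominator = 4 * 125 * 20 = 10000
card(S) = 1200000 / 10000 = 120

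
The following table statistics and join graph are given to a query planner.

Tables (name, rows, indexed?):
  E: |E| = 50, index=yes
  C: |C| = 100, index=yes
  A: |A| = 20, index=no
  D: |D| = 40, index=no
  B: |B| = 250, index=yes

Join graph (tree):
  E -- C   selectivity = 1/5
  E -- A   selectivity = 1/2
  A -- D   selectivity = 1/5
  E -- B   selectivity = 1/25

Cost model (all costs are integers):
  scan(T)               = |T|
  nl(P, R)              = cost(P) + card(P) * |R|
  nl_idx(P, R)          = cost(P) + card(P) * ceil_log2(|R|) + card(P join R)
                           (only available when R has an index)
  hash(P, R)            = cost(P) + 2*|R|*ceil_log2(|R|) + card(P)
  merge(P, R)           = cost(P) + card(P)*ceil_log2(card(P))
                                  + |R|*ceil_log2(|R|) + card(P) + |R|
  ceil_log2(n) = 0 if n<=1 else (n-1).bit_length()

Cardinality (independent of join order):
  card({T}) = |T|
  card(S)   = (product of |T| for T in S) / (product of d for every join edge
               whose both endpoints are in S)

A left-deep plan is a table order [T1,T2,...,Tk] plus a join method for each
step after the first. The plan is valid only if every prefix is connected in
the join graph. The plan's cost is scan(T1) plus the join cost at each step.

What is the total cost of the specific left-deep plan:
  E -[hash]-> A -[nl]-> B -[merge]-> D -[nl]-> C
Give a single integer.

step 1: scan E: cost=50, card=50
step 2: join A via hash
    card(P join A) = 50*20/(2) = 500
    cost = 50 + 2*20*5 + 50 = 300
step 3: join B via nl
    card(P join B) = 500*250/(25) = 5000
    cost = 300 + 500*250 = 125300
step 4: join D via merge
    card(P join D) = 5000*40/(5) = 40000
    cost = 125300 + 5000*13 + 40*6 + 5000 + 40 = 195580
step 5: join C via nl
    card(P join C) = 40000*100/(5) = 800000
    cost = 195580 + 40000*100 = 4195580

4195580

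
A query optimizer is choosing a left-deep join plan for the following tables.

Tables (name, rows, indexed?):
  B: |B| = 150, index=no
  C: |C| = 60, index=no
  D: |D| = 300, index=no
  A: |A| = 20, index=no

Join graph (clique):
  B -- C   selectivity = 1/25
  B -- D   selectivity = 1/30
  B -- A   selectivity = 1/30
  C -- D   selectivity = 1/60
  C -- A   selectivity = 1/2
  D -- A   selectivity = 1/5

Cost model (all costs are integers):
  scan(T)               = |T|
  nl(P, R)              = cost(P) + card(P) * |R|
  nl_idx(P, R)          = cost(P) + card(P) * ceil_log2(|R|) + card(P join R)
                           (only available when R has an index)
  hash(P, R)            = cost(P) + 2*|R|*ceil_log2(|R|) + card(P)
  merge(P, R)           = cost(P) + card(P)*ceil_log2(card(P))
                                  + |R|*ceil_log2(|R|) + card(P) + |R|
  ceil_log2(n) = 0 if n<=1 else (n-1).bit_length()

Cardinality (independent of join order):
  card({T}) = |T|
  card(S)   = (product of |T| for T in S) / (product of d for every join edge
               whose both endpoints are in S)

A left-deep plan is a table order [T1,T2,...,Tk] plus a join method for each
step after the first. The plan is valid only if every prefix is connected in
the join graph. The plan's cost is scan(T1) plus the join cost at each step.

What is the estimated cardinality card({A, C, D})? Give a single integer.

600

Tables in S: A(20), C(60), D(300)
Edges inside S: C-D(d=60), C-A(d=2), D-A(d=5)
numerator = 20 * 60 * 300 = 360000
denominator = 60 * 2 * 5 = 600
card(S) = 360000 / 600 = 600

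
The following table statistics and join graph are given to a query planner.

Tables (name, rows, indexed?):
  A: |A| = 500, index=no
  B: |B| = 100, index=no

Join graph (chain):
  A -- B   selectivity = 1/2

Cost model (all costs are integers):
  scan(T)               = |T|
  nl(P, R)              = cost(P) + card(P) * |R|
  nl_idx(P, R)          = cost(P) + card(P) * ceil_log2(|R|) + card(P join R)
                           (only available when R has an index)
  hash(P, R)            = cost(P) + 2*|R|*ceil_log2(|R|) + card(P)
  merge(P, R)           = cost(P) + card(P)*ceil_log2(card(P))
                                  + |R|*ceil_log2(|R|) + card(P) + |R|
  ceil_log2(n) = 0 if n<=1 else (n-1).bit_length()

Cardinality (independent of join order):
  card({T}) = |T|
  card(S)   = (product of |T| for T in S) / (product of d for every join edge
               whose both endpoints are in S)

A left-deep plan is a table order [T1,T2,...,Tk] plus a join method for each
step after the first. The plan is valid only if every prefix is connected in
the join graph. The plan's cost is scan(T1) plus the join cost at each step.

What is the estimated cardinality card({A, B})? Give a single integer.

25000

Tables in S: A(500), B(100)
Edges inside S: A-B(d=2)
numerator = 500 * 100 = 50000
denominator = 2 = 2
card(S) = 50000 / 2 = 25000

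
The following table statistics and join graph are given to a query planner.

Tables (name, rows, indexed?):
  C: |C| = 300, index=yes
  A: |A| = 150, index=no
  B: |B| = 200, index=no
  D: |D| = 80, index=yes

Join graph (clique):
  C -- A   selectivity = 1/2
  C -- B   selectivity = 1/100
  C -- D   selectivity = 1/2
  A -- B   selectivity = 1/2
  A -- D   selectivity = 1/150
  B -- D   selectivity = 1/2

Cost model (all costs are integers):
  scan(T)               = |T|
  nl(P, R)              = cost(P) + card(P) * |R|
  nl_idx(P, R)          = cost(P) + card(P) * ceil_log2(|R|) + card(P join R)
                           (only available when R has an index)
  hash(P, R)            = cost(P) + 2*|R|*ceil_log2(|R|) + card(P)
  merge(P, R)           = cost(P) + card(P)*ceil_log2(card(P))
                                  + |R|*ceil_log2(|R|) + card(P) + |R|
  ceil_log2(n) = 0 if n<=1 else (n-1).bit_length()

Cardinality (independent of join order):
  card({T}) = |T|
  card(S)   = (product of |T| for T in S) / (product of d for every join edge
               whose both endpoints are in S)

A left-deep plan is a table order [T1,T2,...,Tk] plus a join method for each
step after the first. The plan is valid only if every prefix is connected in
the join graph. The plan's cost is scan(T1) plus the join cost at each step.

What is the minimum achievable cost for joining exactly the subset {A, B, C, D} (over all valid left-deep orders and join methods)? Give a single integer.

Selinger DP over subsets of {A,B,C,D}:
  {C}: scan cost=300, card=300
  {A}: scan cost=150, card=150
  {B}: scan cost=200, card=200
  {D}: scan cost=80, card=80
  {AC}: card=22500; try (A,hash)→3000, (C,merge)→4500, (A,merge)→4650, (C,hash)→5700, (C,nl_idx)→24000, (C,nl)→45150 …(+1); best=3000 via (A,hash)
  {BC}: card=600; try (C,nl_idx)→2600, (B,hash)→3800, (C,merge)→5000, (B,merge)→5100, (C,hash)→5800, (C,nl)→60200 …(+1); best=2600 via (C,nl_idx)
  {CD}: card=12000; try (D,hash)→1720, (C,merge)→3720, (D,merge)→3940, (C,hash)→5560, (C,nl_idx)→12800, (D,nl_idx)→14400 …(+2); best=1720 via (D,hash)
  {AB}: card=15000; try (A,hash)→2800, (B,merge)→3300, (A,merge)→3350, (B,hash)→3500, (B,nl)→30150, (A,nl)→30200; best=2800 via (A,hash)
  {AD}: card=80; try (D,nl_idx)→1280, (D,hash)→1420, (A,merge)→2070, (D,merge)→2140, (A,hash)→2560, (A,nl)→12080 …(+1); best=1280 via (D,nl_idx)
  {BD}: card=8000; try (D,hash)→1520, (B,merge)→2520, (D,merge)→2640, (B,hash)→3360, (D,nl_idx)→9600, (B,nl)→16080 …(+1); best=1520 via (D,hash)
  {ABC}: card=22500; try (A,hash)→5600, (A,merge)→10550, (C,hash)→23200, (B,hash)→28700, (A,nl)→92600, (C,nl_idx)→160300 …(+4); best=5600 via (A,hash)
  {ACD}: card=6000; try (C,merge)→4920, (C,hash)→6760, (C,nl_idx)→8000, (A,hash)→16120, (C,nl)→25280, (D,hash)→26620 …(+5); best=4920 via (C,merge)
  {BCD}: card=12000; try (D,hash)→4320, (D,merge)→9840, (C,hash)→14920, (B,hash)→16920, (D,nl_idx)→18800, (D,nl)→50600 …(+5); best=4320 via (D,hash)
  {ABD}: card=4000; try (B,merge)→3720, (B,hash)→4560, (A,hash)→11920, (B,nl)→17280, (D,hash)→18920, (D,nl_idx)→111800 …(+4); best=3720 via (B,merge)
  {ABCD}: card=3000; try (C,hash)→13120, (B,hash)→14120, (A,hash)→18720, (D,hash)→29220, (C,nl_idx)→42720, (C,merge)→58720 …(+8); best=13120 via (C,hash)

13120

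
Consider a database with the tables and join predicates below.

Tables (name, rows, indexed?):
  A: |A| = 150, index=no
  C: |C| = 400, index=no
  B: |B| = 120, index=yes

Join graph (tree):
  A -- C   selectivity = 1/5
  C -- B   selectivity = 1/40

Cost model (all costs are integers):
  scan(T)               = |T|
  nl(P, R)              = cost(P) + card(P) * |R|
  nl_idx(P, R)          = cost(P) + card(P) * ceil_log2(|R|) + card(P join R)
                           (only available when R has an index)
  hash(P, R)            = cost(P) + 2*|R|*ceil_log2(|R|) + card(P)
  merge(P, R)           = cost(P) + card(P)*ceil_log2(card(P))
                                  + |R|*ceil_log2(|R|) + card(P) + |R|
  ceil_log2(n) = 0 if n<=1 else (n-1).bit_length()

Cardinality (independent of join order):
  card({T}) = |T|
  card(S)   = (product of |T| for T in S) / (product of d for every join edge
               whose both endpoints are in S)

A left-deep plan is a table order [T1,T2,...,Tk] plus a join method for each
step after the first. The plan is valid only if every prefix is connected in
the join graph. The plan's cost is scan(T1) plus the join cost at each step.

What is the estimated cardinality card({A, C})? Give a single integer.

12000

Tables in S: A(150), C(400)
Edges inside S: A-C(d=5)
numerator = 150 * 400 = 60000
denominator = 5 = 5
card(S) = 60000 / 5 = 12000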